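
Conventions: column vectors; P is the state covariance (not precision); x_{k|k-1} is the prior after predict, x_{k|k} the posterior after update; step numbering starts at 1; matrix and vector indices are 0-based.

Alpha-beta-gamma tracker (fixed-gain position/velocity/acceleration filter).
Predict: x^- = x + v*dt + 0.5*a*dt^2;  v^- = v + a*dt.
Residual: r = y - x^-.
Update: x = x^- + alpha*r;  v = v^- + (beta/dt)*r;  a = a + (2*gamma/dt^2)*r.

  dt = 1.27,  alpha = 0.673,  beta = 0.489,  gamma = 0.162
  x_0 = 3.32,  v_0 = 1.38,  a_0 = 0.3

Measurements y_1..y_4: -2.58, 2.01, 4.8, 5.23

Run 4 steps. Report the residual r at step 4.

resid = 0.7383

step 1: x_pred=5.3145  r=-7.8945  x^+=0.0015  v^+=-1.2787  a^+=-1.2859
step 2: x_pred=-2.6594  r=4.6694  x^+=0.4831  v^+=-1.1138  a^+=-0.3479
step 3: x_pred=-1.2120  r=6.0120  x^+=2.8341  v^+=0.7592  a^+=0.8598
step 4: x_pred=4.4917  r=0.7383  x^+=4.9886  v^+=2.1355  a^+=1.0081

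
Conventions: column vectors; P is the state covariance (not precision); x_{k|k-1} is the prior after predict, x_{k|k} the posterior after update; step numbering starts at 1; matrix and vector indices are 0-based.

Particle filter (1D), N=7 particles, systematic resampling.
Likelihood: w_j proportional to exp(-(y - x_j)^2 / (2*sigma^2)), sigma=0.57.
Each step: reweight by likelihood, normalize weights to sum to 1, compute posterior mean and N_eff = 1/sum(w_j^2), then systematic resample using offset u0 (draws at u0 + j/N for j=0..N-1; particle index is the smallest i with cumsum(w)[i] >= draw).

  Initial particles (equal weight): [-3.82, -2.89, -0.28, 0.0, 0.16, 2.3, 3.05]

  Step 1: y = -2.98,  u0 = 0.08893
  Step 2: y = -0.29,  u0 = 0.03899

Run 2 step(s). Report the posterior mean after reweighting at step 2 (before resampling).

step 1: w=[0.2548, 0.7452, 0.0000, 0.0000, 0.0000, 0.0000, 0.0000]  mean=-3.1269  Neff=1.6122  idx=[0, 0, 1, 1, 1, 1, 1]
step 2: w=[0.0000, 0.0000, 0.2000, 0.2000, 0.2000, 0.2000, 0.2000]  mean=-2.8901  Neff=5.0006  idx=[2, 2, 3, 4, 5, 5, 6]

post_mean = -2.8901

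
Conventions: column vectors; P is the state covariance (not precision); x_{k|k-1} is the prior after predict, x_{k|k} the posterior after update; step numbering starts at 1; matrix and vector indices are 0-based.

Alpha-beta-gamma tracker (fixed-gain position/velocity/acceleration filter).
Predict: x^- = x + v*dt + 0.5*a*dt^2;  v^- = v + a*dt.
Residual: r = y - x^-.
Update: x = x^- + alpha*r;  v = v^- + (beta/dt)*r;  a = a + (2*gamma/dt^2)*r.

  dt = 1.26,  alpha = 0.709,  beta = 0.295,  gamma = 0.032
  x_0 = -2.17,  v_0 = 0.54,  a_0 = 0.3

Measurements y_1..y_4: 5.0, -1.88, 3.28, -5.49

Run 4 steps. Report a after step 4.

a_post = -0.1748

step 1: x_pred=-1.2515  r=6.2515  x^+=3.1808  v^+=2.3816  a^+=0.5520
step 2: x_pred=6.6199  r=-8.4999  x^+=0.5935  v^+=1.0871  a^+=0.2094
step 3: x_pred=2.1294  r=1.1506  x^+=2.9452  v^+=1.6203  a^+=0.2557
step 4: x_pred=5.1898  r=-10.6798  x^+=-2.3822  v^+=-0.5579  a^+=-0.1748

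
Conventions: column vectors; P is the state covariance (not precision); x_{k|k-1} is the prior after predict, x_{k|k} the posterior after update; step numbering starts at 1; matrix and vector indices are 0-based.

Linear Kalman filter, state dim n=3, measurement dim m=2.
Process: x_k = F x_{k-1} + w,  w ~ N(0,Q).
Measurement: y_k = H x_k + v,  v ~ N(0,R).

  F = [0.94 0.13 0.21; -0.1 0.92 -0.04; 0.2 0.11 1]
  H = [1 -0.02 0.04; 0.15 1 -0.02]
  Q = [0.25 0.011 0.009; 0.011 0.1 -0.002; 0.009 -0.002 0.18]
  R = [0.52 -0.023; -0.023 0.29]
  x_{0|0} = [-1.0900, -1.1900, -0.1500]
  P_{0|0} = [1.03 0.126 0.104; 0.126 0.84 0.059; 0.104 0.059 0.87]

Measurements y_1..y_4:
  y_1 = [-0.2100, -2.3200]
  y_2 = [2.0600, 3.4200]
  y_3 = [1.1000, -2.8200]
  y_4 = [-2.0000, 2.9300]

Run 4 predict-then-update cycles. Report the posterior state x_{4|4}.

step 1: x^-=[-1.2108, -0.9798, -0.4989]  P^-=[1.2877 0.1197 0.5248; 0.1197 0.7960 0.0922; 0.5248 0.0922 1.1615]  S=[1.8470 0.2690; 0.2690 1.1445]  K=[0.6925 0.1014; -0.0468 0.7206; 0.2998 0.0586]  nu=[1.0012, -1.1686]  x^+=[-0.6360, -1.8686, -0.2672]  P^+=[0.3524 -0.0371 0.1155; -0.0371 0.2158 0.0124; 0.1155 0.0124 0.9821]
step 2: x^-=[-0.8968, -1.6449, -0.6000]  P^-=[0.6456 -0.0406 0.3951; -0.0406 0.2946 -0.0340; 0.3951 -0.0340 1.2261]  S=[1.2009 0.0196; 0.0196 0.5865]  K=[0.5503 0.0641; -0.0479 0.4948; 0.3706 -0.0111]  nu=[2.9479, 5.1874]  x^+=[1.0579, 0.7804, 0.4347]  P^+=[0.2780 -0.0328 0.1502; -0.0328 0.1492 -0.0131; 0.1502 -0.0131 1.0613]
step 3: x^-=[1.1871, 0.5948, 0.7321]  P^-=[0.5956 -0.0454 0.4276; -0.0454 0.2390 -0.0688; 0.4276 -0.0688 1.3100]  S=[1.1539 0.0065; 0.0065 0.5295]  K=[0.5314 0.0603; -0.0483 0.4417; 0.4175 -0.0634]  nu=[-0.1045, -3.5783]  x^+=[0.9157, -0.9806, 0.9152]  P^+=[0.2674 -0.0314 0.1736; -0.0314 0.1333 -0.0319; 0.1736 -0.0319 1.1071]
step 4: x^-=[0.9254, -1.0303, 0.9905]  P^-=[0.5965 -0.0504 0.4552; -0.0504 0.2268 -0.0915; 0.4552 -0.0915 1.3605]  S=[1.1573 0.0006; 0.0006 0.5165]  K=[0.5320 0.0575; -0.0508 0.4280; 0.4420 -0.0981]  nu=[-2.9857, 3.8413]  x^+=[-0.4420, 0.7653, -0.7061]  P^+=[0.2672 -0.0319 0.1860; -0.0319 0.1292 -0.0439; 0.1860 -0.0439 1.1294]

x_post = [-0.4420, 0.7653, -0.7061]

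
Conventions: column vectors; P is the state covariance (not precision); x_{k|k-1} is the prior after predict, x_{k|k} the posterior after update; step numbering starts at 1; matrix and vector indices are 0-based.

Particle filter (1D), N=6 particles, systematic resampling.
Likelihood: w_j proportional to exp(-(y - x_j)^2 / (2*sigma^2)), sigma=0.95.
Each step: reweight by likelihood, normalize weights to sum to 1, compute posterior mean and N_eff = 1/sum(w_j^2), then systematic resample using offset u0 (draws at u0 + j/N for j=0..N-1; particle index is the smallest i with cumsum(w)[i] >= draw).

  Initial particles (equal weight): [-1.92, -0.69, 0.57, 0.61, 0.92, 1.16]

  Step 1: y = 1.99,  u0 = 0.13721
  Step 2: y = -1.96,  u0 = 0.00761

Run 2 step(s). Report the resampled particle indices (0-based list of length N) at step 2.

resampled_idx = [0, 0, 0, 1, 2, 3]

step 1: w=[0.0001, 0.0098, 0.1716, 0.1825, 0.2780, 0.3579]  mean=0.8732  Neff=3.7274  idx=[2, 3, 4, 4, 5, 5]
step 2: w=[0.3437, 0.3070, 0.1204, 0.1204, 0.0542, 0.0542]  mean=0.7305  Neff=4.0439  idx=[0, 0, 0, 1, 2, 3]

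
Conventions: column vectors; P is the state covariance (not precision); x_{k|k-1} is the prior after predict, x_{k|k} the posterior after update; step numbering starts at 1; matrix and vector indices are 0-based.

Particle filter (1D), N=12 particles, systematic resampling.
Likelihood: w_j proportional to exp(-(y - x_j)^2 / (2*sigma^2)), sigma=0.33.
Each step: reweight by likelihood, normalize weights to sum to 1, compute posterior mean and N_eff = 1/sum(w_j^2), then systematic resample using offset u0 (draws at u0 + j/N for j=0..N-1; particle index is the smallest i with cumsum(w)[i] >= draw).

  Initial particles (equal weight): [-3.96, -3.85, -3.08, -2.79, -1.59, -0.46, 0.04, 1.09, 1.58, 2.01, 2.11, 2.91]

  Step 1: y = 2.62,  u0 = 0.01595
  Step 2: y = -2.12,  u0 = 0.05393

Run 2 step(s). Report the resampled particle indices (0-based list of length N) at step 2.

step 1: w=[0.0000, 0.0000, 0.0000, 0.0000, 0.0000, 0.0000, 0.0000, 0.0000, 0.0060, 0.1547, 0.2588, 0.5805]  mean=2.5558  Neff=2.3366  idx=[9, 9, 10, 10, 10, 11, 11, 11, 11, 11, 11, 11]
step 2: w=[0.4844, 0.4844, 0.0104, 0.0104, 0.0104, 0.0000, 0.0000, 0.0000, 0.0000, 0.0000, 0.0000, 0.0000]  mean=2.0131  Neff=2.1298  idx=[0, 0, 0, 0, 0, 0, 1, 1, 1, 1, 1, 2]

resampled_idx = [0, 0, 0, 0, 0, 0, 1, 1, 1, 1, 1, 2]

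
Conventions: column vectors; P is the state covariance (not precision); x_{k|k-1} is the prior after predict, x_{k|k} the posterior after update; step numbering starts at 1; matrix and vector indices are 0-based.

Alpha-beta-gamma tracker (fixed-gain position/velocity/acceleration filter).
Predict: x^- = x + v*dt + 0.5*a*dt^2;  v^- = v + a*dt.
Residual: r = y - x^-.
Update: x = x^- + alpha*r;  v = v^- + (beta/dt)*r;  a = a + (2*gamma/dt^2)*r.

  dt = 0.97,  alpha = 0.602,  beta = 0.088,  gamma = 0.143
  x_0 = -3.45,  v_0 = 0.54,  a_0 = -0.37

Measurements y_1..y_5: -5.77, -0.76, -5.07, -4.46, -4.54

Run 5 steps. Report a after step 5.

a_post = 0.2793

step 1: x_pred=-3.1003  r=-2.6697  x^+=-4.7074  v^+=-0.0611  a^+=-1.1815
step 2: x_pred=-5.3226  r=4.5626  x^+=-2.5759  v^+=-0.7932  a^+=0.2053
step 3: x_pred=-3.2487  r=-1.8213  x^+=-4.3451  v^+=-0.7593  a^+=-0.3483
step 4: x_pred=-5.2455  r=0.7855  x^+=-4.7726  v^+=-1.0258  a^+=-0.1095
step 5: x_pred=-5.8192  r=1.2792  x^+=-5.0491  v^+=-1.0160  a^+=0.2793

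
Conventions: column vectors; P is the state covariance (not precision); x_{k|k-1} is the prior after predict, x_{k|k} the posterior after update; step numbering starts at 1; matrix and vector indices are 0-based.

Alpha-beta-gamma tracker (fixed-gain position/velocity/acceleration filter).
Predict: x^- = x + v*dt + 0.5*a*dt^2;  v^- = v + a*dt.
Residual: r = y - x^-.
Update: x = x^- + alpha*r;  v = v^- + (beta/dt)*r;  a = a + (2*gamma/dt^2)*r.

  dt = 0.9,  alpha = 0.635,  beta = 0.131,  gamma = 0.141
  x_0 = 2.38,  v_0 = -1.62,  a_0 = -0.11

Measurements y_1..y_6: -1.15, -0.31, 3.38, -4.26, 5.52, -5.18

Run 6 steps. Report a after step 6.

step 1: x_pred=0.8774  r=-2.0274  x^+=-0.4100  v^+=-2.0141  a^+=-0.8159
step 2: x_pred=-2.5531  r=2.2431  x^+=-1.1287  v^+=-2.4219  a^+=-0.0349
step 3: x_pred=-3.3226  r=6.7026  x^+=0.9336  v^+=-1.4777  a^+=2.2986
step 4: x_pred=0.5345  r=-4.7945  x^+=-2.5100  v^+=-0.1069  a^+=0.6294
step 5: x_pred=-2.3513  r=7.8713  x^+=2.6470  v^+=1.6052  a^+=3.3697
step 6: x_pred=5.4564  r=-10.6364  x^+=-1.2977  v^+=3.0898  a^+=-0.3333

a_post = -0.3333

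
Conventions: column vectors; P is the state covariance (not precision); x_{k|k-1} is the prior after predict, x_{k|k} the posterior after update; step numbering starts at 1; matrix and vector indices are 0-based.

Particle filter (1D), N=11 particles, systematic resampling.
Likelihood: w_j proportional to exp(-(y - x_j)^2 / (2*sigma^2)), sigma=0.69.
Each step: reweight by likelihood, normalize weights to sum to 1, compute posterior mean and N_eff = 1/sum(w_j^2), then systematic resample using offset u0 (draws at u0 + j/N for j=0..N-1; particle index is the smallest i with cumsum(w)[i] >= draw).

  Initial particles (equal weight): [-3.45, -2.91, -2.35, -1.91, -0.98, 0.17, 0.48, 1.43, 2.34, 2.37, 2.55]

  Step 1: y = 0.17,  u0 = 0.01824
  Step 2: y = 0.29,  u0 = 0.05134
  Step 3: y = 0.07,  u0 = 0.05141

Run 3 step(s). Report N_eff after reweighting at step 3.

N_eff = 10.9268

step 1: w=[0.0000, 0.0000, 0.0005, 0.0045, 0.1052, 0.4219, 0.3814, 0.0796, 0.0030, 0.0026, 0.0011]  mean=0.2717  Neff=2.9327  idx=[4, 4, 5, 5, 5, 5, 6, 6, 6, 6, 7]
step 2: w=[0.0218, 0.0218, 0.1171, 0.1171, 0.1171, 0.1171, 0.1144, 0.1144, 0.1144, 0.1144, 0.0304]  mean=0.2999  Neff=9.1690  idx=[2, 2, 3, 4, 5, 5, 6, 7, 8, 9, 9]
step 3: w=[0.0977, 0.0977, 0.0977, 0.0977, 0.0977, 0.0977, 0.0828, 0.0828, 0.0828, 0.0828, 0.0828]  mean=0.2983  Neff=10.9268  idx=[0, 1, 2, 3, 4, 5, 6, 7, 8, 9, 10]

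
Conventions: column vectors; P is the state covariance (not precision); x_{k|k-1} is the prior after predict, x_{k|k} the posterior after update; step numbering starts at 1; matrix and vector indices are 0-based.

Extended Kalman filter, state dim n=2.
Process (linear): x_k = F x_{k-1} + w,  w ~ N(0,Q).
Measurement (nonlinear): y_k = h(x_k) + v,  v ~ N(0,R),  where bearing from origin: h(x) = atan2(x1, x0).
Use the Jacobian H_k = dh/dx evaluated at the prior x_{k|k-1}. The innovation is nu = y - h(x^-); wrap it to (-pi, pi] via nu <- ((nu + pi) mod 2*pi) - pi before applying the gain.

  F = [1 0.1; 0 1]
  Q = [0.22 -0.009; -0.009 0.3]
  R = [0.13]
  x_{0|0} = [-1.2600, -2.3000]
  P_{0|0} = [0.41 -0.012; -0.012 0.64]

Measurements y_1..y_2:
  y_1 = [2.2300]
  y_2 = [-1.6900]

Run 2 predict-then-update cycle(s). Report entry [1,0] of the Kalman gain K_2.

K[1,0] = -1.4010

step 1: x^-=[-1.4900, -2.3000]  P^-=[0.6340 0.0430; 0.0430 0.9400]  H_jac=[0.3063 -0.1984]  S=[0.2212]  K=[0.8391; -0.7834]  nu=[-1.9075]  x^+=[-3.0906, -0.8056]  P^+=[0.4782 0.1884; 0.1884 0.8042]
step 2: x^-=[-3.1711, -0.8056]  P^-=[0.7440 0.2599; 0.2599 1.1042]  H_jac=[0.0753 -0.2962]  S=[0.2195]  K=[-0.0956; -1.4010]  nu=[1.2028]  x^+=[-3.2861, -2.4907]  P^+=[0.7420 0.2304; 0.2304 0.6733]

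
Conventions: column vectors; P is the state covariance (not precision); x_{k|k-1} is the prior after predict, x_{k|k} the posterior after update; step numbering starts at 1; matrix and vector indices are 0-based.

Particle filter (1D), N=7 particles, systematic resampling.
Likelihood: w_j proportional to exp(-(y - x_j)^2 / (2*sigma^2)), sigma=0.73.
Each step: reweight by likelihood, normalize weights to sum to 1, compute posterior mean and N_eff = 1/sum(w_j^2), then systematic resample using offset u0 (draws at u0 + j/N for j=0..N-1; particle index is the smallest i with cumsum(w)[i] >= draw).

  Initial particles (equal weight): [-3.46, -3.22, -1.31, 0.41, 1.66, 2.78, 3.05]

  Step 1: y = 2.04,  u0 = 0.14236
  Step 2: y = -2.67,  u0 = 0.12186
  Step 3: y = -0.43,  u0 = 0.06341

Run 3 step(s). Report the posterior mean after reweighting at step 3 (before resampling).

step 1: w=[0.0000, 0.0000, 0.0000, 0.0427, 0.4506, 0.3086, 0.1981]  mean=2.2277  Neff=2.9469  idx=[4, 4, 4, 5, 5, 6, 6]
step 2: w=[0.3333, 0.3333, 0.3333, 0.0000, 0.0000, 0.0000, 0.0000]  mean=1.6600  Neff=3.0001  idx=[0, 0, 1, 1, 2, 2, 2]
step 3: w=[0.1429, 0.1429, 0.1429, 0.1429, 0.1429, 0.1429, 0.1429]  mean=1.6600  Neff=7.0000  idx=[0, 1, 2, 3, 4, 5, 6]

post_mean = 1.6600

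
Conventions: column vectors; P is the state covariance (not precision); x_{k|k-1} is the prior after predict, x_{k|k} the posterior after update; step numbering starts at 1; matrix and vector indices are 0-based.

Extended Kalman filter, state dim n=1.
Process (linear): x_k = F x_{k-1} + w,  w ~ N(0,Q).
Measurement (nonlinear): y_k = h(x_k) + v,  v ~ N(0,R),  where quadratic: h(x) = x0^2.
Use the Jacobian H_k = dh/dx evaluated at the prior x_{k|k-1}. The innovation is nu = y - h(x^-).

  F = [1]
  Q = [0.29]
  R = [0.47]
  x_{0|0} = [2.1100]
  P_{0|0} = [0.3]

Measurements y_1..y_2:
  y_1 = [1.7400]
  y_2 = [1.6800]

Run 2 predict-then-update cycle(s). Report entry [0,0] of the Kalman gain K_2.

step 1: x^-=[2.1100]  P^-=[0.5900]  H_jac=[4.2200]  S=[10.9770]  K=[0.2268]  nu=[-2.7121]  x^+=[1.4948]  P^+=[0.0253]
step 2: x^-=[1.4948]  P^-=[0.3153]  H_jac=[2.9897]  S=[3.2879]  K=[0.2867]  nu=[-0.5545]  x^+=[1.3359]  P^+=[0.0451]

K[0,0] = 0.2867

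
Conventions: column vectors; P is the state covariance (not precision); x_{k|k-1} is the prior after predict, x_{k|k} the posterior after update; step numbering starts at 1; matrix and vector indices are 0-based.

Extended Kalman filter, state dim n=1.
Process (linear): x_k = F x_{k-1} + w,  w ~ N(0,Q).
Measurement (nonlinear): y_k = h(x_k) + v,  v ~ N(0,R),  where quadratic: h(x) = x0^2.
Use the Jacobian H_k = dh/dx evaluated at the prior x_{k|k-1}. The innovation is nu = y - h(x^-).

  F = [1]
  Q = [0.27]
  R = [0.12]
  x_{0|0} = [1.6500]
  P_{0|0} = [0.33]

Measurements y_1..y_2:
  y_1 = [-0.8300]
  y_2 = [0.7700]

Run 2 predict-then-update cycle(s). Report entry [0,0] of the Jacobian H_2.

step 1: x^-=[1.6500]  P^-=[0.6000]  H_jac=[3.3000]  S=[6.6540]  K=[0.2976]  nu=[-3.5525]  x^+=[0.5929]  P^+=[0.0108]
step 2: x^-=[0.5929]  P^-=[0.2808]  H_jac=[1.1858]  S=[0.5149]  K=[0.6468]  nu=[0.4185]  x^+=[0.8636]  P^+=[0.0655]

H_jac[0,0] = 1.1858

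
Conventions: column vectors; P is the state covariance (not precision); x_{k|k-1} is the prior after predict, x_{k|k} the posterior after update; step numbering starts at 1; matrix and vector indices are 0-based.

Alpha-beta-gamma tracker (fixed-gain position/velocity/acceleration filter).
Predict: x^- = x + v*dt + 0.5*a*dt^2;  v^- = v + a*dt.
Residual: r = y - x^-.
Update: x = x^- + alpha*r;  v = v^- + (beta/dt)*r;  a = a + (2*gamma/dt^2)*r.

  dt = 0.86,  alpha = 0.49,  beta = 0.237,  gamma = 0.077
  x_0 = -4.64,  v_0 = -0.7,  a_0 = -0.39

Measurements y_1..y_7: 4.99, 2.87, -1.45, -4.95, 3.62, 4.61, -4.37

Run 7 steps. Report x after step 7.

x_post = -0.6582

step 1: x_pred=-5.3862  r=10.3762  x^+=-0.3019  v^+=1.8241  a^+=1.7705
step 2: x_pred=1.9216  r=0.9484  x^+=2.3863  v^+=3.6081  a^+=1.9680
step 3: x_pred=6.2171  r=-7.6671  x^+=2.4602  v^+=3.1877  a^+=0.3716
step 4: x_pred=5.3391  r=-10.2891  x^+=0.2974  v^+=0.6718  a^+=-1.7708
step 5: x_pred=0.2203  r=3.3997  x^+=1.8862  v^+=0.0858  a^+=-1.0629
step 6: x_pred=1.5669  r=3.0431  x^+=3.0580  v^+=0.0103  a^+=-0.4293
step 7: x_pred=2.9081  r=-7.2781  x^+=-0.6582  v^+=-2.3646  a^+=-1.9447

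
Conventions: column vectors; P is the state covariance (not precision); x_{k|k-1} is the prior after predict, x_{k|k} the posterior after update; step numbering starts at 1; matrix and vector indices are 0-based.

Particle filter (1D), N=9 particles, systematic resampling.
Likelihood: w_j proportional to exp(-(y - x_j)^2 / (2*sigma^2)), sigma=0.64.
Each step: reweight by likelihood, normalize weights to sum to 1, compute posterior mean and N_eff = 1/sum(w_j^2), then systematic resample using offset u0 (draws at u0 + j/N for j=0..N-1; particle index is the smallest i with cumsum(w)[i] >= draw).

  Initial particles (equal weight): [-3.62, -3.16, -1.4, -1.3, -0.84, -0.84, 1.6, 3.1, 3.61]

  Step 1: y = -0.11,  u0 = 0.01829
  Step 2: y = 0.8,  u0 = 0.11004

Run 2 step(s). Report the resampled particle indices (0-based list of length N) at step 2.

step 1: w=[0.0000, 0.0000, 0.0950, 0.1286, 0.3780, 0.3780, 0.0204, 0.0000, 0.0000]  mean=-0.9026  Neff=3.2079  idx=[2, 3, 4, 4, 4, 4, 5, 5, 5]
step 2: w=[0.0101, 0.0170, 0.1390, 0.1390, 0.1390, 0.1390, 0.1390, 0.1390, 0.1390]  mean=-0.8535  Neff=7.3739  idx=[2, 3, 4, 4, 5, 6, 7, 8, 8]

resampled_idx = [2, 3, 4, 4, 5, 6, 7, 8, 8]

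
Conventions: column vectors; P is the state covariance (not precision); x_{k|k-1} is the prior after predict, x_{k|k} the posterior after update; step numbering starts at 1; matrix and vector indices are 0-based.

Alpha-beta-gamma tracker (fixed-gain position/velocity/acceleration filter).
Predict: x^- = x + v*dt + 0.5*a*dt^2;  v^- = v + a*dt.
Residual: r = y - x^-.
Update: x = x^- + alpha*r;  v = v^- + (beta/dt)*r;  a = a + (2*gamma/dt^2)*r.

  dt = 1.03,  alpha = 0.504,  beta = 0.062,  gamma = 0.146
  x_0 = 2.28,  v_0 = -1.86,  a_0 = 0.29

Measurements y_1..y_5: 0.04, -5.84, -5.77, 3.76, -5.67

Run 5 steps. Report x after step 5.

x_post = -5.1379

step 1: x_pred=0.5180  r=-0.4780  x^+=0.2771  v^+=-1.5901  a^+=0.1584
step 2: x_pred=-1.2766  r=-4.5634  x^+=-3.5766  v^+=-1.7016  a^+=-1.0976
step 3: x_pred=-5.9114  r=0.1414  x^+=-5.8401  v^+=-2.8236  a^+=-1.0587
step 4: x_pred=-9.3100  r=13.0700  x^+=-2.7227  v^+=-3.1273  a^+=2.5387
step 5: x_pred=-4.5971  r=-1.0729  x^+=-5.1379  v^+=-0.5770  a^+=2.2434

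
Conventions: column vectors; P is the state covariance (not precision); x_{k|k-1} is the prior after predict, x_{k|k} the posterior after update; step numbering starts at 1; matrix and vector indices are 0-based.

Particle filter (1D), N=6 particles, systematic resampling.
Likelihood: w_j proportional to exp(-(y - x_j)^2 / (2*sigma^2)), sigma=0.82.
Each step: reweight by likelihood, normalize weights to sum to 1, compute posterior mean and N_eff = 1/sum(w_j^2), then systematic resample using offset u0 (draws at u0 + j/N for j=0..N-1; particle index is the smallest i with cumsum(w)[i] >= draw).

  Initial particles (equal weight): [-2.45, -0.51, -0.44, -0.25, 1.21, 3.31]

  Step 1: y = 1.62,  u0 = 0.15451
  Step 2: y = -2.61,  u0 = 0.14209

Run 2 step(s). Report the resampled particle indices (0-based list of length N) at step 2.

step 1: w=[0.0000, 0.0297, 0.0370, 0.0644, 0.7653, 0.1037]  mean=1.2217  Neff=1.6590  idx=[4, 4, 4, 4, 4, 5]
step 2: w=[0.2000, 0.2000, 0.2000, 0.2000, 0.2000, 0.0000]  mean=1.2100  Neff=5.0000  idx=[0, 1, 2, 3, 4, 4]

resampled_idx = [0, 1, 2, 3, 4, 4]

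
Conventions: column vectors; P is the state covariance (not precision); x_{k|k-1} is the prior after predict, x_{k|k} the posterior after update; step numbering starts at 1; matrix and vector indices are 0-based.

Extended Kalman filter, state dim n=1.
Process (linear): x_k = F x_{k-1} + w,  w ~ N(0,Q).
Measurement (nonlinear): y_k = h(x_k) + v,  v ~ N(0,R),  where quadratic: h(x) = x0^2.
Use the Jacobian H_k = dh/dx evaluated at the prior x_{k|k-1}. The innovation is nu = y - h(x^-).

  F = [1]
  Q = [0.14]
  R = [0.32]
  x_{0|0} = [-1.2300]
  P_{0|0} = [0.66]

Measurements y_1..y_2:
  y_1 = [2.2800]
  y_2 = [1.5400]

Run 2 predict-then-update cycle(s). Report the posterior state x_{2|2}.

x_post = [-1.3063]

step 1: x^-=[-1.2300]  P^-=[0.8000]  H_jac=[-2.4600]  S=[5.1613]  K=[-0.3813]  nu=[0.7671]  x^+=[-1.5225]  P^+=[0.0496]
step 2: x^-=[-1.5225]  P^-=[0.1896]  H_jac=[-3.0450]  S=[2.0780]  K=[-0.2778]  nu=[-0.7780]  x^+=[-1.3063]  P^+=[0.0292]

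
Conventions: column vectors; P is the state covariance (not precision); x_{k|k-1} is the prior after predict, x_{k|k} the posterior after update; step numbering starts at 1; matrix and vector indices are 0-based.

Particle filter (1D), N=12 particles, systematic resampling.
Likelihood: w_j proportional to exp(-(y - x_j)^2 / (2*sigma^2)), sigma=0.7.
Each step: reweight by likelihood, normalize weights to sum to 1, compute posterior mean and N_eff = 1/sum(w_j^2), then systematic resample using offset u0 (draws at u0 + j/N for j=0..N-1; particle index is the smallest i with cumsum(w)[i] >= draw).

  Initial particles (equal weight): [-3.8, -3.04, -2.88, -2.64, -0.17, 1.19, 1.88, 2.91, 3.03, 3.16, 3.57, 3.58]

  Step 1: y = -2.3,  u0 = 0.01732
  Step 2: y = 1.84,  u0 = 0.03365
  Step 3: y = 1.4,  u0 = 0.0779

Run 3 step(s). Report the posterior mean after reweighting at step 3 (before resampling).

post_mean = -2.6428

step 1: w=[0.0441, 0.2508, 0.3111, 0.3897, 0.0043, 0.0000, 0.0000, 0.0000, 0.0000, 0.0000, 0.0000, 0.0000]  mean=-2.8556  Neff=3.1897  idx=[0, 1, 1, 1, 2, 2, 2, 2, 3, 3, 3, 3]
step 2: w=[0.0000, 0.0049, 0.0049, 0.0049, 0.0234, 0.0234, 0.0234, 0.0234, 0.2229, 0.2229, 0.2229, 0.2229]  mean=-2.6684  Neff=4.9745  idx=[4, 8, 8, 8, 9, 9, 9, 10, 10, 11, 11, 11]
step 3: w=[0.0117, 0.0898, 0.0898, 0.0898, 0.0898, 0.0898, 0.0898, 0.0898, 0.0898, 0.0898, 0.0898, 0.0898]  mean=-2.6428  Neff=11.2449  idx=[1, 2, 3, 4, 5, 6, 7, 8, 9, 10, 11, 11]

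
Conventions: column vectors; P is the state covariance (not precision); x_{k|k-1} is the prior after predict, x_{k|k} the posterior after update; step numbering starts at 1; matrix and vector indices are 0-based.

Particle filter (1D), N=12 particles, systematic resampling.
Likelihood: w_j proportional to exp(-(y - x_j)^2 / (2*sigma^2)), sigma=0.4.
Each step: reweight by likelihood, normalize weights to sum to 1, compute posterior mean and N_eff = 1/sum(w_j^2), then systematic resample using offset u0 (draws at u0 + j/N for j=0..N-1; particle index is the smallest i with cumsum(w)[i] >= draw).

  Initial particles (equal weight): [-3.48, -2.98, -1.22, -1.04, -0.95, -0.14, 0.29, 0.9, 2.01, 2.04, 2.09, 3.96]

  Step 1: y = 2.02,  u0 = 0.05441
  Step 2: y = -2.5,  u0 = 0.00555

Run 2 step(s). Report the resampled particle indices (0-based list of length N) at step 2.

step 1: w=[0.0000, 0.0000, 0.0000, 0.0000, 0.0000, 0.0000, 0.0000, 0.0066, 0.3329, 0.3326, 0.3279, 0.0000]  mean=2.0388  Neff=3.0397  idx=[8, 8, 8, 8, 9, 9, 9, 9, 10, 10, 10, 10]
step 2: w=[0.1633, 0.1633, 0.1633, 0.1633, 0.0699, 0.0699, 0.0699, 0.0699, 0.0168, 0.0168, 0.0168, 0.0168]  mean=2.0238  Neff=7.8524  idx=[0, 0, 1, 1, 2, 2, 3, 3, 4, 5, 6, 7]

resampled_idx = [0, 0, 1, 1, 2, 2, 3, 3, 4, 5, 6, 7]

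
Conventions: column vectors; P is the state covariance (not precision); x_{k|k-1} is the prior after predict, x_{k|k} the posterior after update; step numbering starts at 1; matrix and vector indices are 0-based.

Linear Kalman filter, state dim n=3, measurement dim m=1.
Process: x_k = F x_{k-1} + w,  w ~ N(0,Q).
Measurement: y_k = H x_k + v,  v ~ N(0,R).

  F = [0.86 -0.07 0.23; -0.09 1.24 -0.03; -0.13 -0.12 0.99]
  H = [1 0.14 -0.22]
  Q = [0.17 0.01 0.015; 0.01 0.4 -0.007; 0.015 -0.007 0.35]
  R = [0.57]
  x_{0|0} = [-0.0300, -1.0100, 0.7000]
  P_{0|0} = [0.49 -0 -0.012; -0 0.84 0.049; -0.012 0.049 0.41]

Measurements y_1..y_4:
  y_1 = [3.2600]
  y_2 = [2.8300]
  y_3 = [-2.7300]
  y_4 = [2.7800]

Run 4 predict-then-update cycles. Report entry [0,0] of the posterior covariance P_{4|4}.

step 1: x^-=[0.2059, -1.2707, 0.8181]  P^-=[0.5519 -0.0890 0.0460; -0.0890 1.6922 -0.0771; 0.0460 -0.0771 0.7637]  S=[1.1516]  K=[0.4596; 0.1431; -0.1153]  nu=[3.4120]  x^+=[1.7741, -0.7823, 0.4247]  P^+=[0.3086 -0.1648 0.1071; -0.1648 1.6686 -0.0581; 0.1071 -0.0581 0.7484]
step 2: x^-=[1.6782, -1.1425, 0.2837]  P^-=[0.5101 -0.3623 0.2740; -0.3623 3.0105 -0.3297; 0.2740 -0.3297 1.0938]  S=[0.9903]  K=[0.4030; 0.1330; -0.0129]  nu=[1.3742]  x^+=[2.2319, -0.9597, 0.2659]  P^+=[0.3493 -0.4154 0.2792; -0.4154 2.9930 -0.3280; 0.2792 -0.3280 1.0936]
step 3: x^-=[2.0478, -1.3989, 0.0883]  P^-=[0.6718 -0.8372 0.5503; -0.8372 5.1245 -0.8460; 0.5503 -0.8460 1.4640]  S=[0.9887]  K=[0.4385; 0.0671; 0.1111]  nu=[-4.5625]  x^+=[0.0470, -1.7051, -0.4184]  P^+=[0.4817 -0.8663 0.5022; -0.8663 5.1200 -0.8533; 0.5022 -0.8533 1.4518]
step 4: x^-=[0.0636, -2.1060, -0.2157]  P^-=[0.9586 -1.6795 0.9115; -1.6795 8.5373 -1.7694; 0.9115 -1.7694 1.9013]  S=[1.0256]  K=[0.5099; -0.0926; 0.2393]  nu=[2.9638]  x^+=[1.5747, -2.3805, 0.4936]  P^+=[0.6920 -1.6311 0.7863; -1.6311 8.5285 -1.7467; 0.7863 -1.7467 1.8425]

P_post[0,0] = 0.6920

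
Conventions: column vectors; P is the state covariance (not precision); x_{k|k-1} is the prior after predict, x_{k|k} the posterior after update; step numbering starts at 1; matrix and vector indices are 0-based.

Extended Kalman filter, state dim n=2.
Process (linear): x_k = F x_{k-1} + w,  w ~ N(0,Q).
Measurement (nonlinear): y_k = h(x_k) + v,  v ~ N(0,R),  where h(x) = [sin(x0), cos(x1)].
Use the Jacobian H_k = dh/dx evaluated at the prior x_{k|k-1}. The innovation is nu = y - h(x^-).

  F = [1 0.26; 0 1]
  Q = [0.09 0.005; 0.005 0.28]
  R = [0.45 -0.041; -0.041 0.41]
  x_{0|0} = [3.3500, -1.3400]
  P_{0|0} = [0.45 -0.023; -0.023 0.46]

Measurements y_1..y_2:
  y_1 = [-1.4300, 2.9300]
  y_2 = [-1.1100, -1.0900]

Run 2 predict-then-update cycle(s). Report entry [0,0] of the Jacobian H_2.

step 1: x^-=[3.0016, -1.3400]  P^-=[0.5591 0.1016; 0.1016 0.7400]  H_jac=[-0.9902 0.0000; 0.0000 0.9735]  S=[0.9982 -0.1389; -0.1389 1.1113]  K=[-0.5519 0.0200; -0.0107 0.6469]  nu=[-1.5695, 2.7012]  x^+=[3.9218, 0.4243]  P^+=[0.2516 0.0317; 0.0317 0.2729]
step 2: x^-=[4.0321, 0.4243]  P^-=[0.3765 0.1076; 0.1076 0.5529]  H_jac=[-0.6290 0.0000; 0.0000 -0.4117]  S=[0.5990 -0.0131; -0.0131 0.5037]  K=[-0.3976 -0.0983; -0.1230 -0.4551]  nu=[-0.3326, -2.0013]  x^+=[4.3611, 1.3760]  P^+=[0.2780 0.0583; 0.0583 0.4410]

H_jac[0,0] = -0.6290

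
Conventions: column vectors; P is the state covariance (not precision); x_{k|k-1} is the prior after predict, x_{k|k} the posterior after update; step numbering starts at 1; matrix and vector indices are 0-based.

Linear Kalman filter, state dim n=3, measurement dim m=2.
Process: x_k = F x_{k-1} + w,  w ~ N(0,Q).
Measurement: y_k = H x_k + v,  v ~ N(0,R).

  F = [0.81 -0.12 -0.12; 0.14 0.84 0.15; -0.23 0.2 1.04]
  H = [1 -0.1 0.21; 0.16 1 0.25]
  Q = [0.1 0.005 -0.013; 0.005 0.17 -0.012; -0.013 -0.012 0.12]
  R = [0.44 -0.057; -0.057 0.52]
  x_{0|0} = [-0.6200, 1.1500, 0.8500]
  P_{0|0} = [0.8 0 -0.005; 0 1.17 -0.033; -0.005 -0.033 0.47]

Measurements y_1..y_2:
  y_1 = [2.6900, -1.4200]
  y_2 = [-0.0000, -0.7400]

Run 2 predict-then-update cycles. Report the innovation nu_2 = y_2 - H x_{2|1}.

step 1: x^-=[-0.7422, 1.0067, 1.2566]  P^-=[0.6485 -0.0273 -0.2482; -0.0273 1.0133 0.2017; -0.2482 0.2017 0.7061]  S=[1.0225 -0.0774; -0.0774 1.6663]  K=[0.5886 0.0360; -0.0363 0.6341; -0.1024 0.1984]  nu=[3.2690, -2.6221]  x^+=[1.0877, -0.7747, 0.4015]  P^+=[0.2953 -0.0147 -0.1897; -0.0147 0.3385 -0.0173; -0.1897 -0.0173 0.6267]
step 2: x^-=[0.9258, -0.4382, 0.0124]  P^-=[0.3469 -0.0344 -0.3196; -0.0344 0.4129 0.0988; -0.3196 0.0988 0.9119]  S=[0.6997 -0.1012; -0.1012 1.0116]  K=[0.4022 -0.0179; -0.0171 0.4255; -0.1601 0.2565]  nu=[-0.9722, -0.4530]  x^+=[0.5429, -0.6144, 0.0519]  P^+=[0.2319 -0.0046 -0.2592; -0.0046 0.2281 -0.0208; -0.2592 -0.0208 0.8191]

innov = [-0.9722, -0.4530]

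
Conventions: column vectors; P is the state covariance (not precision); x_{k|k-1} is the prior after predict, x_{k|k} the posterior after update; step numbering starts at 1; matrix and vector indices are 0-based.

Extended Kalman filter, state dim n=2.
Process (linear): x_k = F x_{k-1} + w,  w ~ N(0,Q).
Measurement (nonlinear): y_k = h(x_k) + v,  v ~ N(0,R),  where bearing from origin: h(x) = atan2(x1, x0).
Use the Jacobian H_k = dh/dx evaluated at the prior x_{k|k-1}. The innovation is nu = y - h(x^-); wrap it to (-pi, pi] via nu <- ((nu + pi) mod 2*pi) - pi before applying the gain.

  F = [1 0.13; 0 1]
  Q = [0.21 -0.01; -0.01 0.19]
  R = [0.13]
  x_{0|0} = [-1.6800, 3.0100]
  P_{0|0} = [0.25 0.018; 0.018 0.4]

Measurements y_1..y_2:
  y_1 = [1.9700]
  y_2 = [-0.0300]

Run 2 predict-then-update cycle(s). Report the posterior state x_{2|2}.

x_post = [0.8869, 3.8234]

step 1: x^-=[-1.2887, 3.0100]  P^-=[0.4714 0.0600; 0.0600 0.5900]  H_jac=[-0.2808 -0.1202]  S=[0.1797]  K=[-0.7765; -0.4883]  nu=[-0.0053]  x^+=[-1.2846, 3.0126]  P^+=[0.3631 -0.0082; -0.0082 0.5471]
step 2: x^-=[-0.8929, 3.0126]  P^-=[0.5802 0.0530; 0.0530 0.7371]  H_jac=[-0.3051 -0.0904]  S=[0.1930]  K=[-0.9422; -0.4292]  nu=[-1.8889]  x^+=[0.8869, 3.8234]  P^+=[0.4089 -0.0251; -0.0251 0.7016]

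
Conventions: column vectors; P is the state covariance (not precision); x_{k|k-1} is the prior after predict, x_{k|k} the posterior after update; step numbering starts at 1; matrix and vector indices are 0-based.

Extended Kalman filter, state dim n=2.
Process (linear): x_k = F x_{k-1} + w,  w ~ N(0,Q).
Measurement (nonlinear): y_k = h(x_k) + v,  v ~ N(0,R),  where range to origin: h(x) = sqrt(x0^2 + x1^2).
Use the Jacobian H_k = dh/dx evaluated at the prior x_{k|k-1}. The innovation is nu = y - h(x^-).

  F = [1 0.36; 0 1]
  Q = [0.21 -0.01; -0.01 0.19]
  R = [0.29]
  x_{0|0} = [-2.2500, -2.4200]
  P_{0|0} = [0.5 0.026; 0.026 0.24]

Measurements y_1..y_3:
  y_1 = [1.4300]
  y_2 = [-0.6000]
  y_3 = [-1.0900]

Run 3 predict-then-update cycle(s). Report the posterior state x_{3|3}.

step 1: x^-=[-3.1212, -2.4200]  P^-=[0.7598 0.1024; 0.1024 0.4300]  H_jac=[-0.7903 -0.6127]  S=[1.0252]  K=[-0.6469; -0.3360]  nu=[-2.5195]  x^+=[-1.4913, -1.5736]  P^+=[0.3308 -0.1204; -0.1204 0.3143]
step 2: x^-=[-2.0577, -1.5736]  P^-=[0.4948 -0.0173; -0.0173 0.5043]  H_jac=[-0.7944 -0.6075]  S=[0.7716]  K=[-0.4958; -0.3792]  nu=[-3.1905]  x^+=[-0.4760, -0.3637]  P^+=[0.3051 -0.1623; -0.1623 0.3933]
step 3: x^-=[-0.6069, -0.3637]  P^-=[0.4492 -0.0307; -0.0307 0.5833]  H_jac=[-0.8578 -0.5140]  S=[0.7476]  K=[-0.4943; -0.3658]  nu=[-1.7976]  x^+=[0.2817, 0.2939]  P^+=[0.2665 -0.1659; -0.1659 0.4833]

x_post = [0.2817, 0.2939]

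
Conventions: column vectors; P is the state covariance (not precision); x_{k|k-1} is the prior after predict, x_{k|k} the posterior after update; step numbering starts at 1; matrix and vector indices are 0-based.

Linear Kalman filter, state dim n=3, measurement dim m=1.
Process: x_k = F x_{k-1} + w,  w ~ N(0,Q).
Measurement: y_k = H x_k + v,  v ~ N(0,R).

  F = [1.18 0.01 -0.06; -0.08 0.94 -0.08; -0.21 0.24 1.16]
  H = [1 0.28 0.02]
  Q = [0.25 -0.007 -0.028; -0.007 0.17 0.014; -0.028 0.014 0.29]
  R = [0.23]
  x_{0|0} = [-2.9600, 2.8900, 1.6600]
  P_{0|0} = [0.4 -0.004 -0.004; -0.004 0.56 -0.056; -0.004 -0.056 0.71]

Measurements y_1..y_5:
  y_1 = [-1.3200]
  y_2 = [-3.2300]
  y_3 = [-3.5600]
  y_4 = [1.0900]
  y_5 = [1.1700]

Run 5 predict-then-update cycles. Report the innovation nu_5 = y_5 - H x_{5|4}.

innov = [2.6185]

step 1: x^-=[-3.5635, 2.8206, 3.2408]  P^-=[0.8101 -0.0370 -0.1817; -0.0370 0.6809 0.0224; -0.1817 0.0224 1.2664]  S=[1.0663]  K=[0.7466; 0.1446; -0.1408]  nu=[1.3889]  x^+=[-2.5265, 3.0214, 3.0453]  P^+=[0.2157 -0.1520 -0.0696; -0.1520 0.6586 0.0440; -0.0696 0.0440 1.2453]
step 2: x^-=[-3.1338, 2.7986, 4.7882]  P^-=[0.5611 -0.1800 -0.3056; -0.1800 0.7767 0.1360; -0.3056 0.1360 2.0869]  S=[0.7413]  K=[0.6807; 0.0542; -0.3045]  nu=[-0.9756]  x^+=[-3.7978, 2.7457, 5.0853]  P^+=[0.2176 -0.2074 -0.1519; -0.2074 0.7745 0.1483; -0.1519 0.1483 2.0182]
step 3: x^-=[-4.7591, 2.4780, 7.3555]  P^-=[0.5768 -0.2353 -0.4891; -0.2353 0.8756 0.2204; -0.4891 0.2204 3.2373]  S=[0.7279]  K=[0.6885; 0.0196; -0.4982]  nu=[0.3581]  x^+=[-4.5125, 2.4850, 7.1770]  P^+=[0.2318 -0.2451 -0.2394; -0.2451 0.8753 0.2275; -0.2394 0.2275 3.0567]
step 4: x^-=[-5.7305, 2.1227, 9.8694]  P^-=[0.6117 -0.2692 -0.6964; -0.2692 0.9640 0.2467; -0.6964 0.2467 4.7317]  S=[0.7433]  K=[0.7028; 0.0076; -0.7166]  nu=[6.0288]  x^+=[-1.4937, 2.1684, 5.5491]  P^+=[0.2446 -0.2732 -0.3220; -0.2732 0.9640 0.2507; -0.3220 0.2507 4.3500]
step 5: x^-=[-2.0738, 1.7139, 7.2710]  P^-=[0.6451 -0.2884 -0.9114; -0.2884 1.0504 0.1841; -0.9114 0.1841 6.5338]  S=[0.7642]  K=[0.7147; 0.0123; -0.9542]  nu=[2.6185]  x^+=[-0.2024, 1.7460, 4.7726]  P^+=[0.2548 -0.2951 -0.3903; -0.2951 1.0503 0.1931; -0.3903 0.1931 5.8380]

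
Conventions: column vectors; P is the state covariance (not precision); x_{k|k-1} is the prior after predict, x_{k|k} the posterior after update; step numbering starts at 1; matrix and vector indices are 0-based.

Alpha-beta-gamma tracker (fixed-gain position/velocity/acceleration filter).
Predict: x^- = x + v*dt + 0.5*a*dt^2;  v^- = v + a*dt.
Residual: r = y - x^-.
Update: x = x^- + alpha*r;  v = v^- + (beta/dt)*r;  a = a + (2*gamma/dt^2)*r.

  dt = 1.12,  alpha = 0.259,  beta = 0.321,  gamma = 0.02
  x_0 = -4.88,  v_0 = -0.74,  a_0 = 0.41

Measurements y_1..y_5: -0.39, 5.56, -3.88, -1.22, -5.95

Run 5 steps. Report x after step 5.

x_post = 2.5182

step 1: x_pred=-5.4516  r=5.0616  x^+=-4.1407  v^+=1.1699  a^+=0.5714
step 2: x_pred=-2.4720  r=8.0320  x^+=-0.3917  v^+=4.1119  a^+=0.8275
step 3: x_pred=4.7326  r=-8.6126  x^+=2.5020  v^+=2.5703  a^+=0.5529
step 4: x_pred=5.7275  r=-6.9475  x^+=3.9281  v^+=1.1983  a^+=0.3313
step 5: x_pred=5.4780  r=-11.4280  x^+=2.5182  v^+=-1.7059  a^+=-0.0331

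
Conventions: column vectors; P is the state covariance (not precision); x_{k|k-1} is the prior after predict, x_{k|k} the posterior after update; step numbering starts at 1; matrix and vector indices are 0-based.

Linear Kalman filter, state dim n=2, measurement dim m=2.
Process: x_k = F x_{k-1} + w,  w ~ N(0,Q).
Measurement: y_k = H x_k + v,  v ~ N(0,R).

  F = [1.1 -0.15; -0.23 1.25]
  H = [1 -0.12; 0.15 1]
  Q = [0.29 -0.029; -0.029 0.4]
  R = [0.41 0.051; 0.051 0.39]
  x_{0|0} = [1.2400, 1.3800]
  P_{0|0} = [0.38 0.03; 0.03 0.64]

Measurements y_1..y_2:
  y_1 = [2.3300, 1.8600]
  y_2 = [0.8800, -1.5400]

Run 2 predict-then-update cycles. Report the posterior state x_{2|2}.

x_post = [1.4165, -0.6598]

step 1: x^-=[1.1570, 1.4398]  P^-=[0.7543 -0.2029; -0.2029 1.4029]  S=[1.2332 -0.2034; -0.2034 1.7490]  K=[0.6351 0.0226; -0.1749 0.7644]  nu=[1.3458, 0.2467]  x^+=[2.0173, 1.3929]  P^+=[0.2618 0.0019; 0.0019 0.2889]
step 2: x^-=[2.0101, 1.2772]  P^-=[0.6126 -0.1467; -0.1467 0.8641]  S=[1.0703 -0.1048; -0.1048 1.2239]  K=[0.5894 0.0057; -0.1679 0.6737]  nu=[-0.9768, -3.1187]  x^+=[1.4165, -0.6598]  P^+=[0.2415 -0.0039; -0.0039 0.2548]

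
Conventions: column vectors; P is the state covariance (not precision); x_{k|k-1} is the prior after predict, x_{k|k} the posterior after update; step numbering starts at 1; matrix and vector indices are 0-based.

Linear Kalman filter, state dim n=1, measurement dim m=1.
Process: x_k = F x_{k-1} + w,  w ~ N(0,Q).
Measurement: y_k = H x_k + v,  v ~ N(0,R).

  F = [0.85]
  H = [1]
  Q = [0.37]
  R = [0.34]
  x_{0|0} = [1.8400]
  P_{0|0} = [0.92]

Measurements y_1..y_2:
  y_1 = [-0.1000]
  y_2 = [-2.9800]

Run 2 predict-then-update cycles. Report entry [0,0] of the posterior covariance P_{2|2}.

P_post[0,0] = 0.2108

step 1: x^-=[1.5640]  P^-=[1.0347]  S=[1.3747]  K=[0.7527]  nu=[-1.6640]  x^+=[0.3116]  P^+=[0.2559]
step 2: x^-=[0.2648]  P^-=[0.5549]  S=[0.8949]  K=[0.6201]  nu=[-3.2448]  x^+=[-1.7472]  P^+=[0.2108]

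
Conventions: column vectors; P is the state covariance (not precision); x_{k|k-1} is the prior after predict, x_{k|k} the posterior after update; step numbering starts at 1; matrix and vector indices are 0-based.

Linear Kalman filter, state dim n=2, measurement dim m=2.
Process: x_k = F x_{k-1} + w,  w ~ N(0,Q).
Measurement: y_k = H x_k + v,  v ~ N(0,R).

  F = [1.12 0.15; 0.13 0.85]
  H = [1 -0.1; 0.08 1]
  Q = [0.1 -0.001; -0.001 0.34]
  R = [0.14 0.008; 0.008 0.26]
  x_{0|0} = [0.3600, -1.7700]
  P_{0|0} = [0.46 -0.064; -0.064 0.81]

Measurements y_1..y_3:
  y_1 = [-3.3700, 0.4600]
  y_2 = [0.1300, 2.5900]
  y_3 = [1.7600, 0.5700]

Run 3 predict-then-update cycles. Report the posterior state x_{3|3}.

x_post = [0.8451, 0.7643]

step 1: x^-=[0.1377, -1.4577]  P^-=[0.6737 0.1071; 0.1071 0.9189]  S=[0.8015 0.0762; 0.0762 1.2003]  K=[0.8194 0.0821; -0.0549 0.7761]  nu=[-3.6535, 1.9067]  x^+=[-2.6995, 0.2226]  P^+=[0.1172 0.0185; 0.0185 0.1999]
step 2: x^-=[-2.9901, -0.1617]  P^-=[0.2578 0.0595; 0.0595 0.4905]  S=[0.3908 0.0386; 0.0386 0.7617]  K=[0.6372 0.0729; -0.0376 0.6521]  nu=[3.1039, 2.9909]  x^+=[-0.7942, 1.6720]  P^+=[0.0915 0.0167; 0.0167 0.1679]
step 3: x^-=[-0.6387, 1.3179]  P^-=[0.2241 0.0500; 0.0500 0.4666]  S=[0.3588 0.0289; 0.0289 0.7360]  K=[0.6052 0.0685; -0.0423 0.6410]  nu=[2.5305, -0.6968]  x^+=[0.8451, 0.7643]  P^+=[0.0869 0.0157; 0.0157 0.1651]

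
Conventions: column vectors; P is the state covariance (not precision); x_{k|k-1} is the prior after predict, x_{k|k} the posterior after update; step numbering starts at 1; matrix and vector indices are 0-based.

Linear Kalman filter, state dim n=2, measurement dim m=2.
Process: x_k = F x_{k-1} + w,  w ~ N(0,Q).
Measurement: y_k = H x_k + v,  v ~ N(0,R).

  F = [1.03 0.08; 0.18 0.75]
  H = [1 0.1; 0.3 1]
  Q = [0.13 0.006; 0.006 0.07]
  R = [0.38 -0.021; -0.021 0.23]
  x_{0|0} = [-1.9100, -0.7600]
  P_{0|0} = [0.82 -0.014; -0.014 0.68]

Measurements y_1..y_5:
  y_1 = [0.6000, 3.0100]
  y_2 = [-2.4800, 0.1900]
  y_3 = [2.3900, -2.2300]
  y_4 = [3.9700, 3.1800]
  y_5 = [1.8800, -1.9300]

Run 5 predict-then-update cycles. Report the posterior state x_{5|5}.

step 1: x^-=[-2.0281, -0.9138]  P^-=[1.0020 0.1878; 0.1878 0.4753]  S=[1.4243 0.5206; 0.5206 0.9082]  K=[0.6580 0.1606; -0.0616 0.6207]  nu=[2.7195, 4.5322]  x^+=[0.4893, 1.7319]  P^+=[0.2519 -0.0524; -0.0524 0.1598]
step 2: x^-=[0.6425, 1.3870]  P^-=[0.3896 0.0210; 0.0210 0.1539]  S=[0.7754 0.1329; 0.1329 0.4316]  K=[0.4755 0.1731; -0.0176 0.3766]  nu=[-3.2612, -1.3897]  x^+=[-1.1488, 0.9210]  P^+=[0.1795 -0.0240; -0.0240 0.0942]
step 3: x^-=[-1.1096, 0.4840]  P^-=[0.3170 0.0260; 0.0260 0.1223]  S=[0.7035 0.1132; 0.1132 0.3965]  K=[0.4247 0.1843; 0.0017 0.3277]  nu=[3.4512, -2.3811]  x^+=[-0.0827, -0.2906]  P^+=[0.1589 -0.0142; -0.0142 0.0796]
step 4: x^-=[-0.1084, -0.2329]  P^-=[0.2968 0.0291; 0.0291 0.1161]  S=[0.6838 0.1096; 0.1096 0.3902]  K=[0.4082 0.1880; 0.0086 0.3174]  nu=[4.1017, 3.4454]  x^+=[2.2136, 0.8961]  P^+=[0.1523 -0.0110; -0.0110 0.0761]
step 5: x^-=[2.3517, 1.0705]  P^-=[0.2902 0.0301; 0.0301 0.1148]  S=[0.6774 0.1086; 0.1086 0.3890]  K=[0.4026 0.1889; 0.0109 0.3153]  nu=[-0.5788, -3.7060]  x^+=[1.4186, -0.1042]  P^+=[0.1500 -0.0100; -0.0100 0.0753]

x_post = [1.4186, -0.1042]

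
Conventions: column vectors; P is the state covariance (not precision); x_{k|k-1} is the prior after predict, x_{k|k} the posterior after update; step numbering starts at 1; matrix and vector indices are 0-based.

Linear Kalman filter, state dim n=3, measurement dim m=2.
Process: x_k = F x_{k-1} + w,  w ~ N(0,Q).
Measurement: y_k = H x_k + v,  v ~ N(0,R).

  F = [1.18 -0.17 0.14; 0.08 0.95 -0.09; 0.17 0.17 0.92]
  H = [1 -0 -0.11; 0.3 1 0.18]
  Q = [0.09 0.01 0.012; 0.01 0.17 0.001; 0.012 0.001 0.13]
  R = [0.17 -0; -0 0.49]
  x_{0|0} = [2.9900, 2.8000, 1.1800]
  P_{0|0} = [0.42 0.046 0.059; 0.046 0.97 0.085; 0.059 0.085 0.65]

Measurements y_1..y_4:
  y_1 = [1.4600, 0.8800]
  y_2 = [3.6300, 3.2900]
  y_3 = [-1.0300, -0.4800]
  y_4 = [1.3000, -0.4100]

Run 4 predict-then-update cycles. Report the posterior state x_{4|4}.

step 1: x^-=[3.2174, 2.7930, 2.0699]  P^-=[0.7126 -0.0573 0.2140; -0.0573 1.0450 0.1940; 0.2140 0.1940 0.7680]  S=[0.8448 0.1514; 0.1514 1.6826]  K=[0.8079 0.0432; -0.2096 0.6505; 0.1129 0.2255]  nu=[-1.5297, -3.2508]  x^+=[1.8411, 0.9992, 1.1642]  P^+=[0.1475 -0.0397 0.0922; -0.0397 0.3372 -0.0367; 0.0922 -0.0367 0.6640]
step 2: x^-=[2.1656, 0.9917, 1.5539]  P^-=[0.3663 -0.0971 0.2177; -0.0971 0.4796 -0.0306; 0.2177 -0.0306 0.7211]  S=[0.4971 0.0339; 0.0339 0.9802]  K=[0.6866 0.0293; -0.2200 0.4616; 0.2677 0.1586]  nu=[1.6353, 1.3689]  x^+=[3.3286, 1.2638, 2.2087]  P^+=[0.1297 -0.0458 0.1179; -0.0458 0.2536 -0.0761; 0.1179 -0.0761 0.6580]
step 3: x^-=[4.0221, 1.2682, 2.8127]  P^-=[0.3517 -0.1002 0.2484; -0.1002 0.4094 -0.0772; 0.2484 -0.0772 0.7084]  S=[0.4757 0.0363; 0.0363 0.8929]  K=[0.6799 0.0284; -0.2247 0.4184; 0.3489 0.1256]  nu=[-4.7427, -3.4611]  x^+=[0.6994, 0.8857, 0.7234]  P^+=[0.1298 -0.0482 0.1290; -0.0482 0.2359 -0.0911; 0.1290 -0.0911 0.6332]
step 4: x^-=[0.7760, 0.8322, 0.9350]  P^-=[0.3562 -0.1030 0.2597; -0.1030 0.3953 -0.0908; 0.2597 -0.0908 0.6856]  S=[0.4774 0.0384; 0.0384 0.8731]  K=[0.6841 0.0278; -0.2277 0.4086; 0.3771 0.1100]  nu=[0.6268, -1.6434]  x^+=[1.1591, 0.0180, 0.9906]  P^+=[0.1307 -0.0491 0.1305; -0.0491 0.2319 -0.0940; 0.1305 -0.0940 0.6039]

x_post = [1.1591, 0.0180, 0.9906]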